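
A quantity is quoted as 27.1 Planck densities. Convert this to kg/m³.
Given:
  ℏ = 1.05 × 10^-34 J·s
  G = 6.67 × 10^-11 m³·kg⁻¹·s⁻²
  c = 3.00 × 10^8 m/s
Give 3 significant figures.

1.41 × 10^98 kg/m³

One Planck density: ρ_P = c⁵/(ℏG²) = 5.20 × 10^96 kg/m³.
27.1 × 5.20 × 10^96 kg/m³ = 1.41 × 10^98 kg/m³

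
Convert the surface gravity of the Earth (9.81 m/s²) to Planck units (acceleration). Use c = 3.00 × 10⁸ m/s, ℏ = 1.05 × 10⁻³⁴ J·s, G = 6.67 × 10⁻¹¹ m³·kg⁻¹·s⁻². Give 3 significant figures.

1.76 × 10⁻⁵¹

Planck acceleration: a_P = √(c⁷/(ℏG)) = 5.59 × 10⁵¹ m/s².
9.81 / 5.59 × 10⁵¹ = 1.76 × 10⁻⁵¹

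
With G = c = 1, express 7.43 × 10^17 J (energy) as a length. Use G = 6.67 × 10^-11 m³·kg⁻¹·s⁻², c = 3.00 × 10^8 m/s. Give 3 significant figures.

Energy → length via G/c⁴.
7.43 × 10^17 J × (G/c⁴) = 6.12 × 10^-27 m

6.12 × 10^-27 m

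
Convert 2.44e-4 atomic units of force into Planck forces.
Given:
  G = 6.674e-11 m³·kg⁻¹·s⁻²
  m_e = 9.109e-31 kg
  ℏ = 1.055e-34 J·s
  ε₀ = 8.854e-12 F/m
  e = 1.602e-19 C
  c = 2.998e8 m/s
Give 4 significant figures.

atomic unit of force: F_au = E_h/a₀ = m_e²e⁶/((4πε₀)³ℏ⁴) = 8.220e-8 N
Planck force: F_P = c⁴/G = 1.210e44 N
2.44e-4 × 8.220e-8 / 1.210e44 = 1.657e-55

1.657e-55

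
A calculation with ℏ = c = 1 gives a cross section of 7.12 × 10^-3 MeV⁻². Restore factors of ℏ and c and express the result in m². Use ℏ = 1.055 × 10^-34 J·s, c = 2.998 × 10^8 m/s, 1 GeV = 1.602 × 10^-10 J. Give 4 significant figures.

2.775 × 10^-28 m²

Area is [L]² = [E]⁻²·(ℏc)²; restore (ℏc)².
1 GeV⁻² → (ℏc)² × (1 GeV in J)⁻² = 3.898 × 10^-32 m².
Convert the energy scale: 7.12 × 10^-3 MeV⁻² = 7.12 × 10^3 GeV⁻².
Result: 7.12 × 10^3 × 3.898 × 10^-32 = 2.775 × 10^-28 m².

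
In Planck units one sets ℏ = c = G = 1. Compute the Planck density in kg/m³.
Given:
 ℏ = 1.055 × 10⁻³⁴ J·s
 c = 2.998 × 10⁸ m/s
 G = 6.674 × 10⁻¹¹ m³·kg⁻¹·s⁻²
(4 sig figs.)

ρ_P = c⁵/(ℏG²)
  = 2.422 × 10⁴² / 4.699 × 10⁻⁵⁵
  = 5.154 × 10⁹⁶ kg/m³

5.154 × 10⁹⁶ kg/m³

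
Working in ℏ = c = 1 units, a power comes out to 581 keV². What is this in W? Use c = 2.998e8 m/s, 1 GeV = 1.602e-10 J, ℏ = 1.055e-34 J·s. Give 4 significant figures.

Power is [E]/[T] = [E]²/ℏ.
1 GeV² → 1/ℏ × (1 GeV in J)² = 2.433e14 W.
Convert the energy scale: 581 keV² = 5.81e-10 GeV².
Result: 5.81e-10 × 2.433e14 = 1.413e5 W.

1.413e5 W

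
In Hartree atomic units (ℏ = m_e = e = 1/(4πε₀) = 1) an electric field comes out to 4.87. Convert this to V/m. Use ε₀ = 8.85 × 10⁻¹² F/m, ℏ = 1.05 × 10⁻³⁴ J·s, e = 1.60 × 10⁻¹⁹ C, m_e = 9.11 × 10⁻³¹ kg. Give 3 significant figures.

One atomic unit of electric field: E_au = E_h/(e a₀) = m_e²e⁵/((4πε₀)³ℏ⁴) = 5.20 × 10¹¹ V/m.
4.87 × 5.20 × 10¹¹ V/m = 2.53 × 10¹² V/m

2.53 × 10¹² V/m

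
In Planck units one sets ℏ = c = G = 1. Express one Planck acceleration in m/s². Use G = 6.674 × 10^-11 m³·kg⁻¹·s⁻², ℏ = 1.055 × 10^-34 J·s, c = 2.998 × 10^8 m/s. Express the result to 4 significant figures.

5.560 × 10^51 m/s²

a_P = √(c⁷/(ℏG))
  = √(3.092 × 10^103)
  = 5.560 × 10^51 m/s²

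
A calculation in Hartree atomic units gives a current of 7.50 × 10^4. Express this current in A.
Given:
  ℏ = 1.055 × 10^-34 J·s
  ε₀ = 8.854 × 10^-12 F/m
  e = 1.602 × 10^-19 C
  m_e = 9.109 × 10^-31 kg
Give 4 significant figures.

495.9 A

One atomic unit of electric current: I_au = e E_h/ℏ = m_e e⁵/((4πε₀)²ℏ³) = 6.612 × 10^-3 A.
7.50 × 10^4 × 6.612 × 10^-3 A = 495.9 A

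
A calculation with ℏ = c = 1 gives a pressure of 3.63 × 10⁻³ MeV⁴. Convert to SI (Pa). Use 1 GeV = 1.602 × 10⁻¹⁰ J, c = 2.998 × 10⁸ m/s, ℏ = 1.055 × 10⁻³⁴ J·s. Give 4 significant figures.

Pressure is [E]/[L]³ = [E]⁴/(ℏc)³.
1 GeV⁴ → 1/(ℏc)³ × (1 GeV in J)⁴ = 2.082 × 10³⁷ Pa.
Convert the energy scale: 3.63 × 10⁻³ MeV⁴ = 3.63 × 10⁻¹⁵ GeV⁴.
Result: 3.63 × 10⁻¹⁵ × 2.082 × 10³⁷ = 7.556 × 10²² Pa.

7.556 × 10²² Pa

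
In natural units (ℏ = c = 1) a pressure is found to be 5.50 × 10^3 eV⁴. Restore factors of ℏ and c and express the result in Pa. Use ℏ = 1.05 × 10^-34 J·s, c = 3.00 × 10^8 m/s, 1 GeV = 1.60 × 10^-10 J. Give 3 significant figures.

Pressure is [E]/[L]³ = [E]⁴/(ℏc)³.
1 GeV⁴ → 1/(ℏc)³ × (1 GeV in J)⁴ = 2.10 × 10^37 Pa.
Convert the energy scale: 5.50 × 10^3 eV⁴ = 5.50 × 10^-33 GeV⁴.
Result: 5.50 × 10^-33 × 2.10 × 10^37 = 1.15 × 10^5 Pa.

1.15 × 10^5 Pa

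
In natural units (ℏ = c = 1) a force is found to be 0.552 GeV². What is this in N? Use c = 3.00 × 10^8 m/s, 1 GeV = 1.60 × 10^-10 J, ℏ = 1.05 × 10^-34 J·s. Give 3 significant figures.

Force is [E]/[L] = [E]²/(ℏc); restore (ℏc)⁻¹.
1 GeV² → 1/(ℏc) × (1 GeV in J)² = 8.13 × 10^5 N.
Result: 0.552 × 8.13 × 10^5 = 4.49 × 10^5 N.

4.49 × 10^5 N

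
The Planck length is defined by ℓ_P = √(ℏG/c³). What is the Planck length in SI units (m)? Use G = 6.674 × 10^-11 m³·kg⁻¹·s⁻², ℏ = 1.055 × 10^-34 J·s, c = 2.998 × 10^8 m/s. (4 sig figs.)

ℓ_P = √(ℏG/c³)
  = √(2.613 × 10^-70)
  = 1.616 × 10^-35 m

1.616 × 10^-35 m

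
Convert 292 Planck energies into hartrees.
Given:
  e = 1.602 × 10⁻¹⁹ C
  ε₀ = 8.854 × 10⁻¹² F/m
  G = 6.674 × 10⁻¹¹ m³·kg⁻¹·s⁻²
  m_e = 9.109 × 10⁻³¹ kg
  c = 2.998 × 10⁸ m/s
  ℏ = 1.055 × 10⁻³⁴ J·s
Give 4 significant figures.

Planck energy: E_P = √(ℏc⁵/G) = 1.957 × 10⁹ J
hartree: E_h = m_e e⁴/(4πε₀ℏ)² = 4.354 × 10⁻¹⁸ J
292 × 1.957 × 10⁹ / 4.354 × 10⁻¹⁸ = 1.312 × 10²⁹

1.312 × 10²⁹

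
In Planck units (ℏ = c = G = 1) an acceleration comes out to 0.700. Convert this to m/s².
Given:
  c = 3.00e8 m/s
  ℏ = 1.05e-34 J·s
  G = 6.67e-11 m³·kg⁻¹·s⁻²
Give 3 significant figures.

One Planck acceleration: a_P = √(c⁷/(ℏG)) = 5.59e51 m/s².
0.700 × 5.59e51 m/s² = 3.91e51 m/s²

3.91e51 m/s²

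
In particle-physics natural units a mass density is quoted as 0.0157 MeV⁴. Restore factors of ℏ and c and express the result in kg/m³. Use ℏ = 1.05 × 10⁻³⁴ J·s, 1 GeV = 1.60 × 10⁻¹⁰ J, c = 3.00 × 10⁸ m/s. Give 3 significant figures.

3.66 × 10⁶ kg/m³

Mass density is [E]/(c²[L]³) = [E]⁴/(ℏ³c⁵).
1 GeV⁴ → 1/(ℏ³c⁵) × (1 GeV in J)⁴ = 2.33 × 10²⁰ kg/m³.
Convert the energy scale: 0.0157 MeV⁴ = 1.57 × 10⁻¹⁴ GeV⁴.
Result: 1.57 × 10⁻¹⁴ × 2.33 × 10²⁰ = 3.66 × 10⁶ kg/m³.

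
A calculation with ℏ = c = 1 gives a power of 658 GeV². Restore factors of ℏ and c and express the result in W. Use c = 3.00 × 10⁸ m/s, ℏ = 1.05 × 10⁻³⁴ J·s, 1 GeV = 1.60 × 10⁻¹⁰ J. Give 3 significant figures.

Power is [E]/[T] = [E]²/ℏ.
1 GeV² → 1/ℏ × (1 GeV in J)² = 2.44 × 10¹⁴ W.
Result: 658 × 2.44 × 10¹⁴ = 1.60 × 10¹⁷ W.

1.60 × 10¹⁷ W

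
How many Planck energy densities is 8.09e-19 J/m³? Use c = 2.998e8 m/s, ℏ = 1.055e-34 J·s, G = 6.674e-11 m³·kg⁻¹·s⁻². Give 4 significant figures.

1.746e-132

Planck energy density: u_P = c⁷/(ℏG²) = 4.632e113 J/m³.
8.09e-19 / 4.632e113 = 1.746e-132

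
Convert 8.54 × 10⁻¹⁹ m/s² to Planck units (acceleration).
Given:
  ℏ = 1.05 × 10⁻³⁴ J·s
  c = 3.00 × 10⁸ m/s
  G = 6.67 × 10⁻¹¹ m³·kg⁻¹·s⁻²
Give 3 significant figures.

Planck acceleration: a_P = √(c⁷/(ℏG)) = 5.59 × 10⁵¹ m/s².
8.54 × 10⁻¹⁹ / 5.59 × 10⁵¹ = 1.53 × 10⁻⁷⁰

1.53 × 10⁻⁷⁰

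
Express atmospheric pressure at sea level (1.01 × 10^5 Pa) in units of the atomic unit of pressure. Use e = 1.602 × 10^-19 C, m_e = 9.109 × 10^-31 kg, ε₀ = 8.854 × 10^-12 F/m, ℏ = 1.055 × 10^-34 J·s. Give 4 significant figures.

3.448 × 10^-9

atomic unit of pressure: P_au = E_h/a₀³ = m_e⁴e¹⁰/((4πε₀)⁵ℏ⁸) = 2.929 × 10^13 Pa.
1.01 × 10^5 / 2.929 × 10^13 = 3.448 × 10^-9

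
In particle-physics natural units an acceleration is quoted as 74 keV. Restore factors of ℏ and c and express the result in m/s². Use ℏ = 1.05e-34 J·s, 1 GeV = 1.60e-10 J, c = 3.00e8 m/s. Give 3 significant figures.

Acceleration is [L]/[T]² = c·[E]/ℏ.
1 GeV → c/ℏ × (1 GeV in J) = 4.57e32 m/s².
Convert the energy scale: 74 keV = 7.40e-5 GeV.
Result: 7.40e-5 × 4.57e32 = 3.38e28 m/s².

3.38e28 m/s²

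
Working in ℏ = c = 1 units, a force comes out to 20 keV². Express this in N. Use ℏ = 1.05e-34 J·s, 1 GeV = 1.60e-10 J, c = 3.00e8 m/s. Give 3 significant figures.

1.63e-5 N

Force is [E]/[L] = [E]²/(ℏc); restore (ℏc)⁻¹.
1 GeV² → 1/(ℏc) × (1 GeV in J)² = 8.13e5 N.
Convert the energy scale: 20 keV² = 2.00e-11 GeV².
Result: 2.00e-11 × 8.13e5 = 1.63e-5 N.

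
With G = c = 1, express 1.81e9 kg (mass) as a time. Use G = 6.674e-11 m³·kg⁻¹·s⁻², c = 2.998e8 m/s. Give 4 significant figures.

Mass → time via G/c³.
1.81e9 kg × (G/c³) = 4.483e-27 s

4.483e-27 s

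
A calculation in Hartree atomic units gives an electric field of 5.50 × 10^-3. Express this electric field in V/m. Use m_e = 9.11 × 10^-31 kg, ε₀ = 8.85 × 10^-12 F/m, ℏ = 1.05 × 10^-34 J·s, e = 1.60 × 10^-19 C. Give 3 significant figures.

One atomic unit of electric field: E_au = E_h/(e a₀) = m_e²e⁵/((4πε₀)³ℏ⁴) = 5.20 × 10^11 V/m.
5.50 × 10^-3 × 5.20 × 10^11 V/m = 2.86 × 10^9 V/m

2.86 × 10^9 V/m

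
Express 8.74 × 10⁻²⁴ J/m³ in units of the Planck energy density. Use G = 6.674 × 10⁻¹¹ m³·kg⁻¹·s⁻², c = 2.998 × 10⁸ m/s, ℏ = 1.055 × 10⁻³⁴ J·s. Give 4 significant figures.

Planck energy density: u_P = c⁷/(ℏG²) = 4.632 × 10¹¹³ J/m³.
8.74 × 10⁻²⁴ / 4.632 × 10¹¹³ = 1.887 × 10⁻¹³⁷

1.887 × 10⁻¹³⁷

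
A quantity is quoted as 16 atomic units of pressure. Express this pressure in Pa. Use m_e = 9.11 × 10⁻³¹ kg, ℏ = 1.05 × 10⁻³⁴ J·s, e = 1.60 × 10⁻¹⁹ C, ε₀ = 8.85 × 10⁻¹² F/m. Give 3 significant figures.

4.82 × 10¹⁴ Pa

One atomic unit of pressure: P_au = E_h/a₀³ = m_e⁴e¹⁰/((4πε₀)⁵ℏ⁸) = 3.01 × 10¹³ Pa.
16 × 3.01 × 10¹³ Pa = 4.82 × 10¹⁴ Pa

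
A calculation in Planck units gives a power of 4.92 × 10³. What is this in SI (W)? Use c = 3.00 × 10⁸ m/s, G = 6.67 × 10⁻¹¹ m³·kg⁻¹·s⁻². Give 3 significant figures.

One Planck power: P_P = c⁵/G = 3.64 × 10⁵² W.
4.92 × 10³ × 3.64 × 10⁵² W = 1.79 × 10⁵⁶ W

1.79 × 10⁵⁶ W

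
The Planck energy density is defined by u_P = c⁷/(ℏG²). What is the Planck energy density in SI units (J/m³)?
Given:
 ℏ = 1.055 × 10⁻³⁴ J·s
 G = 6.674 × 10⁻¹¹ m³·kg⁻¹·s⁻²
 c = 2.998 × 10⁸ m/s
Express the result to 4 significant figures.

u_P = c⁷/(ℏG²)
  = 2.177 × 10⁵⁹ / 4.699 × 10⁻⁵⁵
  = 4.632 × 10¹¹³ J/m³

4.632 × 10¹¹³ J/m³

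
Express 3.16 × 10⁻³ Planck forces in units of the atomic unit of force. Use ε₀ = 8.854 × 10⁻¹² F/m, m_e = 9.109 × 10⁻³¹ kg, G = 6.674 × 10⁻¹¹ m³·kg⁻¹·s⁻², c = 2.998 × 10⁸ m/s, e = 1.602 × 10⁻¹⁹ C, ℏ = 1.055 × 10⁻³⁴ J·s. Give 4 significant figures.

Planck force: F_P = c⁴/G = 1.210 × 10⁴⁴ N
atomic unit of force: F_au = E_h/a₀ = m_e²e⁶/((4πε₀)³ℏ⁴) = 8.220 × 10⁻⁸ N
3.16 × 10⁻³ × 1.210 × 10⁴⁴ / 8.220 × 10⁻⁸ = 4.653 × 10⁴⁸

4.653 × 10⁴⁸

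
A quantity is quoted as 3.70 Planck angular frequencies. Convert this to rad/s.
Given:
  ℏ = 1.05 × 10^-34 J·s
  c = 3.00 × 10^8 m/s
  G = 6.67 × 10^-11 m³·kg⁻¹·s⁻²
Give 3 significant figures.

One Planck angular frequency: ω_P = √(c⁵/(ℏG)) = 1.86 × 10^43 rad/s.
3.70 × 1.86 × 10^43 rad/s = 6.89 × 10^43 rad/s

6.89 × 10^43 rad/s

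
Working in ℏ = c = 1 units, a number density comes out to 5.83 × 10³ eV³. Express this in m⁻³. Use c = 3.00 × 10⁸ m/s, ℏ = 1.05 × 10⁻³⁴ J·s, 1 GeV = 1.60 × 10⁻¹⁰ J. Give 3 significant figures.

7.64 × 10²³ m⁻³

Number density is [L]⁻³ = [E]³/(ℏc)³.
1 GeV³ → 1/(ℏc)³ × (1 GeV in J)³ = 1.31 × 10⁴⁷ m⁻³.
Convert the energy scale: 5.83 × 10³ eV³ = 5.83 × 10⁻²⁴ GeV³.
Result: 5.83 × 10⁻²⁴ × 1.31 × 10⁴⁷ = 7.64 × 10²³ m⁻³.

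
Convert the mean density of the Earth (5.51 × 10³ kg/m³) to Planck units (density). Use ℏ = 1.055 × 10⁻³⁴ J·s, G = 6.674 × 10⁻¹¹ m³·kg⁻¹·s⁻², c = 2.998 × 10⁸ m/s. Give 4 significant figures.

1.069 × 10⁻⁹³

Planck density: ρ_P = c⁵/(ℏG²) = 5.154 × 10⁹⁶ kg/m³.
5.51 × 10³ / 5.154 × 10⁹⁶ = 1.069 × 10⁻⁹³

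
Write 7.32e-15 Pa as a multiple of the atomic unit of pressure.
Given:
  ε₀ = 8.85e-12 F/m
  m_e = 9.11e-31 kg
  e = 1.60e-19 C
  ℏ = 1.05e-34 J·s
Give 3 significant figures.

2.43e-28

atomic unit of pressure: P_au = E_h/a₀³ = m_e⁴e¹⁰/((4πε₀)⁵ℏ⁸) = 3.01e13 Pa.
7.32e-15 / 3.01e13 = 2.43e-28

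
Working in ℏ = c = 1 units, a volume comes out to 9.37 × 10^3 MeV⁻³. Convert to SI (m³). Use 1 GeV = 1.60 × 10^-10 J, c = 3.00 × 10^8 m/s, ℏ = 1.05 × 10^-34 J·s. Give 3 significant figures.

7.15 × 10^-35 m³

Volume is [L]³ = [E]⁻³·(ℏc)³.
1 GeV⁻³ → (ℏc)³ × (1 GeV in J)⁻³ = 7.63 × 10^-48 m³.
Convert the energy scale: 9.37 × 10^3 MeV⁻³ = 9.37 × 10^12 GeV⁻³.
Result: 9.37 × 10^12 × 7.63 × 10^-48 = 7.15 × 10^-35 m³.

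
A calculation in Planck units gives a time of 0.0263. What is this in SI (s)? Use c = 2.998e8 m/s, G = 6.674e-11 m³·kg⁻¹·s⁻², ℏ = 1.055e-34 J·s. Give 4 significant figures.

One Planck time: t_P = √(ℏG/c⁵) = 5.392e-44 s.
0.0263 × 5.392e-44 s = 1.418e-45 s

1.418e-45 s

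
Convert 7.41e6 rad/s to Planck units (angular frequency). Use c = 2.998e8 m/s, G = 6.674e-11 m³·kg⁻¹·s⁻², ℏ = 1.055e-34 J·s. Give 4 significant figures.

3.995e-37

Planck angular frequency: ω_P = √(c⁵/(ℏG)) = 1.855e43 rad/s.
7.41e6 / 1.855e43 = 3.995e-37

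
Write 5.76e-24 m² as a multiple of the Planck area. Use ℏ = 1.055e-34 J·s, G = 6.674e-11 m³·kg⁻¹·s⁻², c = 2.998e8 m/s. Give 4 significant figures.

Planck area: A_P = ℏG/c³ = 2.613e-70 m².
5.76e-24 / 2.613e-70 = 2.204e46

2.204e46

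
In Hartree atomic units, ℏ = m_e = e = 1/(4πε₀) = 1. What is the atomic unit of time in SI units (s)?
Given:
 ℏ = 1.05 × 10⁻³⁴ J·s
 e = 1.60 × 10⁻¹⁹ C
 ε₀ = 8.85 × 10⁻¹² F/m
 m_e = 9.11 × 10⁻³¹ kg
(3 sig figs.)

2.40 × 10⁻¹⁷ s

From ℏ = m_e = e = 1/(4πε₀) = 1 the time scale is τ_au = (4πε₀)²ℏ³/(m_e e⁴).
E_h = 4.38 × 10⁻¹⁸ J
ℏ/E_h = 2.40 × 10⁻¹⁷ s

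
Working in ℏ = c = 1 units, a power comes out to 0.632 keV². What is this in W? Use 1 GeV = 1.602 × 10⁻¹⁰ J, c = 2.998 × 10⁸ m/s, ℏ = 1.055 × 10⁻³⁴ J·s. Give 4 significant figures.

153.7 W

Power is [E]/[T] = [E]²/ℏ.
1 GeV² → 1/ℏ × (1 GeV in J)² = 2.433 × 10¹⁴ W.
Convert the energy scale: 0.632 keV² = 6.32 × 10⁻¹³ GeV².
Result: 6.32 × 10⁻¹³ × 2.433 × 10¹⁴ = 153.7 W.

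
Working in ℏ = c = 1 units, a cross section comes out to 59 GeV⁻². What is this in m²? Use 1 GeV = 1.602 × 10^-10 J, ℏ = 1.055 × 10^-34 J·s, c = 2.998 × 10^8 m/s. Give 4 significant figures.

Area is [L]² = [E]⁻²·(ℏc)²; restore (ℏc)².
1 GeV⁻² → (ℏc)² × (1 GeV in J)⁻² = 3.898 × 10^-32 m².
Result: 59 × 3.898 × 10^-32 = 2.300 × 10^-30 m².

2.300 × 10^-30 m²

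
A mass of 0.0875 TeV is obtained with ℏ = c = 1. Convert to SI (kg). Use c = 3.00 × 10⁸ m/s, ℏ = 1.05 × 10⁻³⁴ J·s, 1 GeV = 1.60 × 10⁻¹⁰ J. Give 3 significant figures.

Mass is [E]/c²; divide by c².
1 GeV → 1/c² × (1 GeV in J) = 1.78 × 10⁻²⁷ kg.
Convert the energy scale: 0.0875 TeV = 87.5 GeV.
Result: 87.5 × 1.78 × 10⁻²⁷ = 1.56 × 10⁻²⁵ kg.

1.56 × 10⁻²⁵ kg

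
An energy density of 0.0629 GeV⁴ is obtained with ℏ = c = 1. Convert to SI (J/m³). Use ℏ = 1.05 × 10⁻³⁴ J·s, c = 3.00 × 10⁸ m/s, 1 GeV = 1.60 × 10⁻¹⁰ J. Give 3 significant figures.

1.32 × 10³⁶ J/m³

[E]/[L]³ = [E]⁴/(ℏc)³; restore (ℏc)⁻³.
1 GeV⁴ → 1/(ℏc)³ × (1 GeV in J)⁴ = 2.10 × 10³⁷ J/m³.
Result: 0.0629 × 2.10 × 10³⁷ = 1.32 × 10³⁶ J/m³.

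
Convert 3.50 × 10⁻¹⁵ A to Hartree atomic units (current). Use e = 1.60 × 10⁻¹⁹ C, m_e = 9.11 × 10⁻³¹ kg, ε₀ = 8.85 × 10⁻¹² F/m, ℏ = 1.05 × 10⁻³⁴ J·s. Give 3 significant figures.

atomic unit of electric current: I_au = e E_h/ℏ = m_e e⁵/((4πε₀)²ℏ³) = 6.67 × 10⁻³ A.
3.50 × 10⁻¹⁵ / 6.67 × 10⁻³ = 5.25 × 10⁻¹³

5.25 × 10⁻¹³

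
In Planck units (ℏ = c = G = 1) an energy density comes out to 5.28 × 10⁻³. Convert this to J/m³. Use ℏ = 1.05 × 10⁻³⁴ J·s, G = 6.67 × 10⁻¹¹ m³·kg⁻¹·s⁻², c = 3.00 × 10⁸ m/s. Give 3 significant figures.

One Planck energy density: u_P = c⁷/(ℏG²) = 4.68 × 10¹¹³ J/m³.
5.28 × 10⁻³ × 4.68 × 10¹¹³ J/m³ = 2.47 × 10¹¹¹ J/m³

2.47 × 10¹¹¹ J/m³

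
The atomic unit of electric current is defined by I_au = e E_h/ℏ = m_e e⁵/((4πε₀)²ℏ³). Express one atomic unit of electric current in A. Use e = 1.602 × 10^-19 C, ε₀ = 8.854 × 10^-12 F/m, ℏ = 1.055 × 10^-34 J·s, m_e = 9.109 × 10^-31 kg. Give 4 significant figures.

6.612 × 10^-3 A

I_au = e E_h/ℏ = m_e e⁵/((4πε₀)²ℏ³)
E_h = 4.354 × 10^-18 J
e·E_h/ℏ = 6.612 × 10^-3 A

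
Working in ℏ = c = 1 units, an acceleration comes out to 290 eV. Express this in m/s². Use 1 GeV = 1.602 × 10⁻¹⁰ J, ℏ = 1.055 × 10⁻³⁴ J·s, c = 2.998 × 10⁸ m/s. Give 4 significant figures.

Acceleration is [L]/[T]² = c·[E]/ℏ.
1 GeV → c/ℏ × (1 GeV in J) = 4.552 × 10³² m/s².
Convert the energy scale: 290 eV = 2.90 × 10⁻⁷ GeV.
Result: 2.90 × 10⁻⁷ × 4.552 × 10³² = 1.320 × 10²⁶ m/s².

1.320 × 10²⁶ m/s²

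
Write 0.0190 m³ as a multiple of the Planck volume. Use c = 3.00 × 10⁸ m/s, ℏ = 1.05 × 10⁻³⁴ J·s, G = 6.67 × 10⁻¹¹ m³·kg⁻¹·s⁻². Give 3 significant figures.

Planck volume: V_P = (ℏG/c³)^(3/2) = 4.18 × 10⁻¹⁰⁵ m³.
0.0190 / 4.18 × 10⁻¹⁰⁵ = 4.55 × 10¹⁰²

4.55 × 10¹⁰²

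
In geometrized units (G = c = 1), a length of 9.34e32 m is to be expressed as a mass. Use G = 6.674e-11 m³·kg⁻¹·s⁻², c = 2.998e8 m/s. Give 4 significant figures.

1.258e60 kg

Length → mass via c²/G.
9.34e32 m × (c²/G) = 1.258e60 kg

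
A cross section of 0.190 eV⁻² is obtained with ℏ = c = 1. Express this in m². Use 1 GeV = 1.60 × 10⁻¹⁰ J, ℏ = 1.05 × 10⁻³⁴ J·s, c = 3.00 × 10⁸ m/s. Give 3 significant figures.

7.36 × 10⁻¹⁵ m²

Area is [L]² = [E]⁻²·(ℏc)²; restore (ℏc)².
1 GeV⁻² → (ℏc)² × (1 GeV in J)⁻² = 3.88 × 10⁻³² m².
Convert the energy scale: 0.190 eV⁻² = 1.90 × 10¹⁷ GeV⁻².
Result: 1.90 × 10¹⁷ × 3.88 × 10⁻³² = 7.36 × 10⁻¹⁵ m².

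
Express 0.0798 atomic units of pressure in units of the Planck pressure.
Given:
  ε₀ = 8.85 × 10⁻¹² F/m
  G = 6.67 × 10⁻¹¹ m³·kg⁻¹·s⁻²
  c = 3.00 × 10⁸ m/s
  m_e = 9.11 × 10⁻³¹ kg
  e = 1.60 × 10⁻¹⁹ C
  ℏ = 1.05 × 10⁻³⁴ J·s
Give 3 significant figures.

5.14 × 10⁻¹⁰²

atomic unit of pressure: P_au = E_h/a₀³ = m_e⁴e¹⁰/((4πε₀)⁵ℏ⁸) = 3.01 × 10¹³ Pa
Planck pressure: p_P = c⁷/(ℏG²) = 4.68 × 10¹¹³ Pa
0.0798 × 3.01 × 10¹³ / 4.68 × 10¹¹³ = 5.14 × 10⁻¹⁰²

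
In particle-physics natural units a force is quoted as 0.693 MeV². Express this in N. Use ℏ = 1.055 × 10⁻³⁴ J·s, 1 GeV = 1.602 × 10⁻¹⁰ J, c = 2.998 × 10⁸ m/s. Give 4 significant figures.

0.5623 N

Force is [E]/[L] = [E]²/(ℏc); restore (ℏc)⁻¹.
1 GeV² → 1/(ℏc) × (1 GeV in J)² = 8.114 × 10⁵ N.
Convert the energy scale: 0.693 MeV² = 6.93 × 10⁻⁷ GeV².
Result: 6.93 × 10⁻⁷ × 8.114 × 10⁵ = 0.5623 N.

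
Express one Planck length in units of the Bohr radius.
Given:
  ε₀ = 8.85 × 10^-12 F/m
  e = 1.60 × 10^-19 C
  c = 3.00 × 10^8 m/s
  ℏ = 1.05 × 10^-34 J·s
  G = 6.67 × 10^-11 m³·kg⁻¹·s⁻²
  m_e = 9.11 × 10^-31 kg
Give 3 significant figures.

Planck length: ℓ_P = √(ℏG/c³) = 1.61 × 10^-35 m
Bohr radius: a₀ = 4πε₀ℏ²/(m_e e²) = 5.26 × 10^-11 m
ratio = 1.61 × 10^-35 / 5.26 × 10^-11 = 3.06 × 10^-25

3.06 × 10^-25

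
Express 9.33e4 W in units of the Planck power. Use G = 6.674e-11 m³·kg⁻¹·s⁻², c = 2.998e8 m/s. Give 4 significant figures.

Planck power: P_P = c⁵/G = 3.629e52 W.
9.33e4 / 3.629e52 = 2.571e-48

2.571e-48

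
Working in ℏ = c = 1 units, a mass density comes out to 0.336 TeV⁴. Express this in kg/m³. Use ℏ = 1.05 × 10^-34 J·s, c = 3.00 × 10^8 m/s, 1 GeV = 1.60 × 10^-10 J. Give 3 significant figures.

Mass density is [E]/(c²[L]³) = [E]⁴/(ℏ³c⁵).
1 GeV⁴ → 1/(ℏ³c⁵) × (1 GeV in J)⁴ = 2.33 × 10^20 kg/m³.
Convert the energy scale: 0.336 TeV⁴ = 3.36 × 10^11 GeV⁴.
Result: 3.36 × 10^11 × 2.33 × 10^20 = 7.83 × 10^31 kg/m³.

7.83 × 10^31 kg/m³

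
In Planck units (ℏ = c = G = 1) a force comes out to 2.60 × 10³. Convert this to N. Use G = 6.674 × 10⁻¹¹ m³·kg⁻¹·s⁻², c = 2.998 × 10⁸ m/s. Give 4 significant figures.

One Planck force: F_P = c⁴/G = 1.210 × 10⁴⁴ N.
2.60 × 10³ × 1.210 × 10⁴⁴ N = 3.147 × 10⁴⁷ N

3.147 × 10⁴⁷ N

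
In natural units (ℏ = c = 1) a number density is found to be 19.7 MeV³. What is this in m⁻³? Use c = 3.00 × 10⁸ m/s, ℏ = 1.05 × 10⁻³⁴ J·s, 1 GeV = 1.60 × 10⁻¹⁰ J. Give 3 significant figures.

Number density is [L]⁻³ = [E]³/(ℏc)³.
1 GeV³ → 1/(ℏc)³ × (1 GeV in J)³ = 1.31 × 10⁴⁷ m⁻³.
Convert the energy scale: 19.7 MeV³ = 1.97 × 10⁻⁸ GeV³.
Result: 1.97 × 10⁻⁸ × 1.31 × 10⁴⁷ = 2.58 × 10³⁹ m⁻³.

2.58 × 10³⁹ m⁻³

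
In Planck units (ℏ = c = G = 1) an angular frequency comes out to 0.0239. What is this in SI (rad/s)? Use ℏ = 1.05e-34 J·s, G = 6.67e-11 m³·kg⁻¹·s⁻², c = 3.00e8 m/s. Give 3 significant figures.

4.45e41 rad/s

One Planck angular frequency: ω_P = √(c⁵/(ℏG)) = 1.86e43 rad/s.
0.0239 × 1.86e43 rad/s = 4.45e41 rad/s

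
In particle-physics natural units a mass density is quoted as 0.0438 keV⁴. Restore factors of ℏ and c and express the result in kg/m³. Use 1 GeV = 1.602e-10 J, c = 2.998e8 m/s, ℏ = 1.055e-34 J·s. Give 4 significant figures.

Mass density is [E]/(c²[L]³) = [E]⁴/(ℏ³c⁵).
1 GeV⁴ → 1/(ℏ³c⁵) × (1 GeV in J)⁴ = 2.316e20 kg/m³.
Convert the energy scale: 0.0438 keV⁴ = 4.38e-26 GeV⁴.
Result: 4.38e-26 × 2.316e20 = 1.014e-5 kg/m³.

1.014e-5 kg/m³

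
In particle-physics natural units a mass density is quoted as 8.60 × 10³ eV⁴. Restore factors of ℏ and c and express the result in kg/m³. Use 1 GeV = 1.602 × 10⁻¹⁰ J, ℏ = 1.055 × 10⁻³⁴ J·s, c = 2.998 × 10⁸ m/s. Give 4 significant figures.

1.992 × 10⁻¹² kg/m³

Mass density is [E]/(c²[L]³) = [E]⁴/(ℏ³c⁵).
1 GeV⁴ → 1/(ℏ³c⁵) × (1 GeV in J)⁴ = 2.316 × 10²⁰ kg/m³.
Convert the energy scale: 8.60 × 10³ eV⁴ = 8.60 × 10⁻³³ GeV⁴.
Result: 8.60 × 10⁻³³ × 2.316 × 10²⁰ = 1.992 × 10⁻¹² kg/m³.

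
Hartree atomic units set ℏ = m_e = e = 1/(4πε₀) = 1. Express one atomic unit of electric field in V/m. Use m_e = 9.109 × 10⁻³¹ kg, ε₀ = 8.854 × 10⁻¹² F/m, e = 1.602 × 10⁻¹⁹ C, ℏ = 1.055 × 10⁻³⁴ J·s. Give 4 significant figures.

5.131 × 10¹¹ V/m

From ℏ = m_e = e = 1/(4πε₀) = 1 the electric field scale is E_au = E_h/(e a₀) = m_e²e⁵/((4πε₀)³ℏ⁴).
E_h = 4.354 × 10⁻¹⁸ J
a₀ = 5.297 × 10⁻¹¹ m
E_h/(e·a₀) = 5.131 × 10¹¹ V/m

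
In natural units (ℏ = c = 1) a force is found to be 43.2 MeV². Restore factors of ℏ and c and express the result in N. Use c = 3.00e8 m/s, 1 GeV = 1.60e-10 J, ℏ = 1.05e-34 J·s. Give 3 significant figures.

35.1 N

Force is [E]/[L] = [E]²/(ℏc); restore (ℏc)⁻¹.
1 GeV² → 1/(ℏc) × (1 GeV in J)² = 8.13e5 N.
Convert the energy scale: 43.2 MeV² = 4.32e-5 GeV².
Result: 4.32e-5 × 8.13e5 = 35.1 N.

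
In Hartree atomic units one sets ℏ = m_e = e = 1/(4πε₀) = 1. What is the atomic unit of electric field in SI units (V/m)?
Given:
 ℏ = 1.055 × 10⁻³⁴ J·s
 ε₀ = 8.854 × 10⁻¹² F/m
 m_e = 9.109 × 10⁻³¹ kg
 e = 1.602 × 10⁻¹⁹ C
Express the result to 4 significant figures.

5.131 × 10¹¹ V/m

E_au = E_h/(e a₀) = m_e²e⁵/((4πε₀)³ℏ⁴)
E_h = 4.354 × 10⁻¹⁸ J
a₀ = 5.297 × 10⁻¹¹ m
E_h/(e·a₀) = 5.131 × 10¹¹ V/m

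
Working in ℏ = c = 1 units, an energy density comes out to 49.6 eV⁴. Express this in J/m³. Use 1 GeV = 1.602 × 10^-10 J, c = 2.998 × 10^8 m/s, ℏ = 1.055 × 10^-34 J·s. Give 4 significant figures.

[E]/[L]³ = [E]⁴/(ℏc)³; restore (ℏc)⁻³.
1 GeV⁴ → 1/(ℏc)³ × (1 GeV in J)⁴ = 2.082 × 10^37 J/m³.
Convert the energy scale: 49.6 eV⁴ = 4.96 × 10^-35 GeV⁴.
Result: 4.96 × 10^-35 × 2.082 × 10^37 = 1.032 × 10^3 J/m³.

1.032 × 10^3 J/m³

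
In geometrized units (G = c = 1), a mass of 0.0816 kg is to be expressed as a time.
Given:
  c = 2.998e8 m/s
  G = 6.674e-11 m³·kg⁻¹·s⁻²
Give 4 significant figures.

Mass → time via G/c³.
0.0816 kg × (G/c³) = 2.021e-37 s

2.021e-37 s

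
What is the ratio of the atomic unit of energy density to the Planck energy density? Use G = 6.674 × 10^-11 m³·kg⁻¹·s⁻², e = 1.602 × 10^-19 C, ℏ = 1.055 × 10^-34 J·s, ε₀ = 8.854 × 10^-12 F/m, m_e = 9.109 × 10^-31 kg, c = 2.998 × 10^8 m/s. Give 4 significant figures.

6.323 × 10^-101

atomic unit of energy density: u_au = E_h/a₀³ = m_e⁴e¹⁰/((4πε₀)⁵ℏ⁸) = 2.929 × 10^13 J/m³
Planck energy density: u_P = c⁷/(ℏG²) = 4.632 × 10^113 J/m³
ratio = 2.929 × 10^13 / 4.632 × 10^113 = 6.323 × 10^-101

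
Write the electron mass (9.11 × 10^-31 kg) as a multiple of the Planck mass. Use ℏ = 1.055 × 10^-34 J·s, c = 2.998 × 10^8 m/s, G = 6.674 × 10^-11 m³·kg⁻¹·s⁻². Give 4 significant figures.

4.185 × 10^-23

Planck mass: m_P = √(ℏc/G) = 2.177 × 10^-8 kg.
9.11 × 10^-31 / 2.177 × 10^-8 = 4.185 × 10^-23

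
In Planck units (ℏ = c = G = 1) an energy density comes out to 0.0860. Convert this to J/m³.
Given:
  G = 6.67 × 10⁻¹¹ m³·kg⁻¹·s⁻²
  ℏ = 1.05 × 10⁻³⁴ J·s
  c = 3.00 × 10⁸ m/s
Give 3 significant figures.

One Planck energy density: u_P = c⁷/(ℏG²) = 4.68 × 10¹¹³ J/m³.
0.0860 × 4.68 × 10¹¹³ J/m³ = 4.03 × 10¹¹² J/m³

4.03 × 10¹¹² J/m³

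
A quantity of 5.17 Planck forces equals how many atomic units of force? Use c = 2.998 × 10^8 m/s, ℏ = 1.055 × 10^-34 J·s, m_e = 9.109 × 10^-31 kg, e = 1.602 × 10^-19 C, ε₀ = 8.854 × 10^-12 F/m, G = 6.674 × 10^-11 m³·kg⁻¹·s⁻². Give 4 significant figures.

Planck force: F_P = c⁴/G = 1.210 × 10^44 N
atomic unit of force: F_au = E_h/a₀ = m_e²e⁶/((4πε₀)³ℏ⁴) = 8.220 × 10^-8 N
5.17 × 1.210 × 10^44 / 8.220 × 10^-8 = 7.613 × 10^51

7.613 × 10^51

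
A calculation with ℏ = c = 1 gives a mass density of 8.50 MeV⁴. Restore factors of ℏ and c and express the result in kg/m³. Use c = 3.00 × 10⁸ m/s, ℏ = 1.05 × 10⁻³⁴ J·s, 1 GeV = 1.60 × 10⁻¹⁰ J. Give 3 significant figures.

Mass density is [E]/(c²[L]³) = [E]⁴/(ℏ³c⁵).
1 GeV⁴ → 1/(ℏ³c⁵) × (1 GeV in J)⁴ = 2.33 × 10²⁰ kg/m³.
Convert the energy scale: 8.50 MeV⁴ = 8.50 × 10⁻¹² GeV⁴.
Result: 8.50 × 10⁻¹² × 2.33 × 10²⁰ = 1.98 × 10⁹ kg/m³.

1.98 × 10⁹ kg/m³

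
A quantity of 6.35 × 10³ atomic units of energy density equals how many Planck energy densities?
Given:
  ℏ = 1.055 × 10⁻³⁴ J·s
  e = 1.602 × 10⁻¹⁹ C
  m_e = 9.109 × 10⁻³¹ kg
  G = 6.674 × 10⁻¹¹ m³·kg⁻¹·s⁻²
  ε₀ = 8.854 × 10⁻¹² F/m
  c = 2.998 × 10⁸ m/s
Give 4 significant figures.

atomic unit of energy density: u_au = E_h/a₀³ = m_e⁴e¹⁰/((4πε₀)⁵ℏ⁸) = 2.929 × 10¹³ J/m³
Planck energy density: u_P = c⁷/(ℏG²) = 4.632 × 10¹¹³ J/m³
6.35 × 10³ × 2.929 × 10¹³ / 4.632 × 10¹¹³ = 4.015 × 10⁻⁹⁷

4.015 × 10⁻⁹⁷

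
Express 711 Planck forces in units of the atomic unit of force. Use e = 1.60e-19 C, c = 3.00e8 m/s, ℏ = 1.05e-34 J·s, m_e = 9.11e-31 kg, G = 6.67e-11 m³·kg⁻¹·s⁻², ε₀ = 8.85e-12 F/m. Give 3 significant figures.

Planck force: F_P = c⁴/G = 1.21e44 N
atomic unit of force: F_au = E_h/a₀ = m_e²e⁶/((4πε₀)³ℏ⁴) = 8.33e-8 N
711 × 1.21e44 / 8.33e-8 = 1.04e54

1.04e54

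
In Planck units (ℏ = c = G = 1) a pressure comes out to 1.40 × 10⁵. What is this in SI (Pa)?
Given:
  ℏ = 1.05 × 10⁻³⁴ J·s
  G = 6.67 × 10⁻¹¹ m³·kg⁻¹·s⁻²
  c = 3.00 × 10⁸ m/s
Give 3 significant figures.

6.55 × 10¹¹⁸ Pa

One Planck pressure: p_P = c⁷/(ℏG²) = 4.68 × 10¹¹³ Pa.
1.40 × 10⁵ × 4.68 × 10¹¹³ Pa = 6.55 × 10¹¹⁸ Pa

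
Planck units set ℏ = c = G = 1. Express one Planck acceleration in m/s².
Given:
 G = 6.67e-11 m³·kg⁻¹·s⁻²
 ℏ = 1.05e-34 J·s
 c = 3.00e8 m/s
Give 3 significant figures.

The unique combination of the constants set to 1 with dimensions of acceleration is a_P = √(c⁷/(ℏG)).
  = √(3.12e103)
  = 5.59e51 m/s²

5.59e51 m/s²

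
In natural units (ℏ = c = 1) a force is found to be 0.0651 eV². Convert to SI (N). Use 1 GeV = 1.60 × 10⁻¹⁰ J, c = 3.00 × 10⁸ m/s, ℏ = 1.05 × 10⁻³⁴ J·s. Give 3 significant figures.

5.29 × 10⁻¹⁴ N

Force is [E]/[L] = [E]²/(ℏc); restore (ℏc)⁻¹.
1 GeV² → 1/(ℏc) × (1 GeV in J)² = 8.13 × 10⁵ N.
Convert the energy scale: 0.0651 eV² = 6.51 × 10⁻²⁰ GeV².
Result: 6.51 × 10⁻²⁰ × 8.13 × 10⁵ = 5.29 × 10⁻¹⁴ N.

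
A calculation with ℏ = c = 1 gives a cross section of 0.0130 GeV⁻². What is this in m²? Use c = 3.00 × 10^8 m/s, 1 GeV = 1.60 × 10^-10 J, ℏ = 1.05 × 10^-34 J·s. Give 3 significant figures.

5.04 × 10^-34 m²

Area is [L]² = [E]⁻²·(ℏc)²; restore (ℏc)².
1 GeV⁻² → (ℏc)² × (1 GeV in J)⁻² = 3.88 × 10^-32 m².
Result: 0.0130 × 3.88 × 10^-32 = 5.04 × 10^-34 m².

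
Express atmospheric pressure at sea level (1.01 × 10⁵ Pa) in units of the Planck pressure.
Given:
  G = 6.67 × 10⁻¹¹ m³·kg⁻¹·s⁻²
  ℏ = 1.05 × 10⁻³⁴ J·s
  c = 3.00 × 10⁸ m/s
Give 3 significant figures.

Planck pressure: p_P = c⁷/(ℏG²) = 4.68 × 10¹¹³ Pa.
1.01 × 10⁵ / 4.68 × 10¹¹³ = 2.16 × 10⁻¹⁰⁹

2.16 × 10⁻¹⁰⁹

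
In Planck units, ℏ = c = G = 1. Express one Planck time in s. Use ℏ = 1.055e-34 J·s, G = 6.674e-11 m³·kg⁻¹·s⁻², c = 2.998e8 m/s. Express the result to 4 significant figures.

5.392e-44 s

The unique combination of the constants set to 1 with dimensions of time is t_P = √(ℏG/c⁵).
  = √(2.907e-87)
  = 5.392e-44 s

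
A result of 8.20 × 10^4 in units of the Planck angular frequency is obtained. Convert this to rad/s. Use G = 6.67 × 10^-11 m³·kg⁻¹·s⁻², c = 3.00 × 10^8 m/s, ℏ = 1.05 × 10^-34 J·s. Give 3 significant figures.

One Planck angular frequency: ω_P = √(c⁵/(ℏG)) = 1.86 × 10^43 rad/s.
8.20 × 10^4 × 1.86 × 10^43 rad/s = 1.53 × 10^48 rad/s

1.53 × 10^48 rad/s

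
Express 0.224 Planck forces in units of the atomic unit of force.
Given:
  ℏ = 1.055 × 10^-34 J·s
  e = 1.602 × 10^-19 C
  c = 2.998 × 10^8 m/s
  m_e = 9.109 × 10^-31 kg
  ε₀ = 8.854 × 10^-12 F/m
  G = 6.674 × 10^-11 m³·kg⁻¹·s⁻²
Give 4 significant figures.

3.299 × 10^50

Planck force: F_P = c⁴/G = 1.210 × 10^44 N
atomic unit of force: F_au = E_h/a₀ = m_e²e⁶/((4πε₀)³ℏ⁴) = 8.220 × 10^-8 N
0.224 × 1.210 × 10^44 / 8.220 × 10^-8 = 3.299 × 10^50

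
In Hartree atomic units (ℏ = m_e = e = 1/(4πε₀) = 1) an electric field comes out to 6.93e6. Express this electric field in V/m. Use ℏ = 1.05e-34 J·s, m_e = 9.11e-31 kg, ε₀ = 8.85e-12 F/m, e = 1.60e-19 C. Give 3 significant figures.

One atomic unit of electric field: E_au = E_h/(e a₀) = m_e²e⁵/((4πε₀)³ℏ⁴) = 5.20e11 V/m.
6.93e6 × 5.20e11 V/m = 3.61e18 V/m

3.61e18 V/m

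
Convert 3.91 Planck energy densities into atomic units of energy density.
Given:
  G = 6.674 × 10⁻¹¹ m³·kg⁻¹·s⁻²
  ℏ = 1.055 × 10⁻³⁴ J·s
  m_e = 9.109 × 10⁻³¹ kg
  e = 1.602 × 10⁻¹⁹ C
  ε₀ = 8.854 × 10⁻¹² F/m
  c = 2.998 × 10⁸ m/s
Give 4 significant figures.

Planck energy density: u_P = c⁷/(ℏG²) = 4.632 × 10¹¹³ J/m³
atomic unit of energy density: u_au = E_h/a₀³ = m_e⁴e¹⁰/((4πε₀)⁵ℏ⁸) = 2.929 × 10¹³ J/m³
3.91 × 4.632 × 10¹¹³ / 2.929 × 10¹³ = 6.183 × 10¹⁰⁰

6.183 × 10¹⁰⁰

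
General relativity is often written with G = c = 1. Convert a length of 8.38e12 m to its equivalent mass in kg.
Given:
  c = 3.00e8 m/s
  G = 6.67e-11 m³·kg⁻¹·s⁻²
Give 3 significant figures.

Length → mass via c²/G.
8.38e12 m × (c²/G) = 1.13e40 kg

1.13e40 kg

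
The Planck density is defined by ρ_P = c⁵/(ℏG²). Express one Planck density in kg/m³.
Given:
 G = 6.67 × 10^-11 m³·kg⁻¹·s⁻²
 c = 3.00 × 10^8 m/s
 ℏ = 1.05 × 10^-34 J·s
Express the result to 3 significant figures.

5.20 × 10^96 kg/m³

ρ_P = c⁵/(ℏG²)
  = 2.43 × 10^42 / 4.67 × 10^-55
  = 5.20 × 10^96 kg/m³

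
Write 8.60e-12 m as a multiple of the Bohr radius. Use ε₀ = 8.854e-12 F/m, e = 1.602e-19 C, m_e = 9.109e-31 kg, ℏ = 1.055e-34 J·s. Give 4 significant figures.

Bohr radius: a₀ = 4πε₀ℏ²/(m_e e²) = 5.297e-11 m.
8.60e-12 / 5.297e-11 = 0.1623

0.1623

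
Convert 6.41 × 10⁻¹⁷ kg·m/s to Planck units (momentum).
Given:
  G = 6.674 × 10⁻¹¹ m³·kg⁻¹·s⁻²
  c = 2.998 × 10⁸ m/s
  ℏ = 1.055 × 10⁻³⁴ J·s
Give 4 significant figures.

Planck momentum: p_P = √(ℏc³/G) = 6.527 kg·m/s.
6.41 × 10⁻¹⁷ / 6.527 = 9.821 × 10⁻¹⁸

9.821 × 10⁻¹⁸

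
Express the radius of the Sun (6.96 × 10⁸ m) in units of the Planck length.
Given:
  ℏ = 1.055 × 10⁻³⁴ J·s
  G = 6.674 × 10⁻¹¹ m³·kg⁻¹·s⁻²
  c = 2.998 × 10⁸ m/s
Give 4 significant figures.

Planck length: ℓ_P = √(ℏG/c³) = 1.616 × 10⁻³⁵ m.
6.96 × 10⁸ / 1.616 × 10⁻³⁵ = 4.306 × 10⁴³

4.306 × 10⁴³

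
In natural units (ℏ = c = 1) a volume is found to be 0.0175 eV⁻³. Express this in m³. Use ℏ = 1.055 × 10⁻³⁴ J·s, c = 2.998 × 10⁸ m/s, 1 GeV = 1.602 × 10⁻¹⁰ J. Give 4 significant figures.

1.347 × 10⁻²² m³

Volume is [L]³ = [E]⁻³·(ℏc)³.
1 GeV⁻³ → (ℏc)³ × (1 GeV in J)⁻³ = 7.696 × 10⁻⁴⁸ m³.
Convert the energy scale: 0.0175 eV⁻³ = 1.75 × 10²⁵ GeV⁻³.
Result: 1.75 × 10²⁵ × 7.696 × 10⁻⁴⁸ = 1.347 × 10⁻²² m³.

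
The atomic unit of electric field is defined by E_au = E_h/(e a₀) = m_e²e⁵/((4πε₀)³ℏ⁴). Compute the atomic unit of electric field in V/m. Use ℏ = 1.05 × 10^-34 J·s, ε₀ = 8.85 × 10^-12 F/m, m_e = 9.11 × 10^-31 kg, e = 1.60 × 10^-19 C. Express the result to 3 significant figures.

5.20 × 10^11 V/m

E_au = E_h/(e a₀) = m_e²e⁵/((4πε₀)³ℏ⁴)
E_h = 4.38 × 10^-18 J
a₀ = 5.26 × 10^-11 m
E_h/(e·a₀) = 5.20 × 10^11 V/m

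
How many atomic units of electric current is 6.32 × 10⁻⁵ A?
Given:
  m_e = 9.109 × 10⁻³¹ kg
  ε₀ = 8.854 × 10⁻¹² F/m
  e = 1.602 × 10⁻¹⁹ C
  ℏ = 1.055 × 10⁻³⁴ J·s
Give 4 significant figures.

9.559 × 10⁻³

atomic unit of electric current: I_au = e E_h/ℏ = m_e e⁵/((4πε₀)²ℏ³) = 6.612 × 10⁻³ A.
6.32 × 10⁻⁵ / 6.612 × 10⁻³ = 9.559 × 10⁻³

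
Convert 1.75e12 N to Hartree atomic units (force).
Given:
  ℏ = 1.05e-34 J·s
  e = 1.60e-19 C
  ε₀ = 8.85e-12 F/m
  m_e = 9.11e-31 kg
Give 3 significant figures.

atomic unit of force: F_au = E_h/a₀ = m_e²e⁶/((4πε₀)³ℏ⁴) = 8.33e-8 N.
1.75e12 / 8.33e-8 = 2.10e19

2.10e19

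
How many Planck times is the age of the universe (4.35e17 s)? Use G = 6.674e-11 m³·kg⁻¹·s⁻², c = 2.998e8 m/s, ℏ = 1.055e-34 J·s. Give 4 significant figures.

8.068e60

Planck time: t_P = √(ℏG/c⁵) = 5.392e-44 s.
4.35e17 / 5.392e-44 = 8.068e60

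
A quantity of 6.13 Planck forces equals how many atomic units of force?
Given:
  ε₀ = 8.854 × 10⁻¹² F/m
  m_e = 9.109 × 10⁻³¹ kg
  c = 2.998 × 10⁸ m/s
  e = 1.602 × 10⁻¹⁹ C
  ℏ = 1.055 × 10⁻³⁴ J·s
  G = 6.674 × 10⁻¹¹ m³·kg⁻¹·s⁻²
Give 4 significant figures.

9.027 × 10⁵¹

Planck force: F_P = c⁴/G = 1.210 × 10⁴⁴ N
atomic unit of force: F_au = E_h/a₀ = m_e²e⁶/((4πε₀)³ℏ⁴) = 8.220 × 10⁻⁸ N
6.13 × 1.210 × 10⁴⁴ / 8.220 × 10⁻⁸ = 9.027 × 10⁵¹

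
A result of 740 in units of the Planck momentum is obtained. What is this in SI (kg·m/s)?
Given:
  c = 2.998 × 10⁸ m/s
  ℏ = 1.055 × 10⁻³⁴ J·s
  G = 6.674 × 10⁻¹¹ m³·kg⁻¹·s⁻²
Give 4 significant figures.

4.830 × 10³ kg·m/s

One Planck momentum: p_P = √(ℏc³/G) = 6.527 kg·m/s.
740 × 6.527 kg·m/s = 4.830 × 10³ kg·m/s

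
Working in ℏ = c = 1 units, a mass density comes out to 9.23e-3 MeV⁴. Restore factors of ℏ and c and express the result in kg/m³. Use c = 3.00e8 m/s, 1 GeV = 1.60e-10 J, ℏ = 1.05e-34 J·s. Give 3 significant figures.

2.15e6 kg/m³

Mass density is [E]/(c²[L]³) = [E]⁴/(ℏ³c⁵).
1 GeV⁴ → 1/(ℏ³c⁵) × (1 GeV in J)⁴ = 2.33e20 kg/m³.
Convert the energy scale: 9.23e-3 MeV⁴ = 9.23e-15 GeV⁴.
Result: 9.23e-15 × 2.33e20 = 2.15e6 kg/m³.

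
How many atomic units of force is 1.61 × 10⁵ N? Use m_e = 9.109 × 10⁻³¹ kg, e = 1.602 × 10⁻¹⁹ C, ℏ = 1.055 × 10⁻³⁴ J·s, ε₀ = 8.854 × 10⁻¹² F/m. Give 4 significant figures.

atomic unit of force: F_au = E_h/a₀ = m_e²e⁶/((4πε₀)³ℏ⁴) = 8.220 × 10⁻⁸ N.
1.61 × 10⁵ / 8.220 × 10⁻⁸ = 1.959 × 10¹²

1.959 × 10¹²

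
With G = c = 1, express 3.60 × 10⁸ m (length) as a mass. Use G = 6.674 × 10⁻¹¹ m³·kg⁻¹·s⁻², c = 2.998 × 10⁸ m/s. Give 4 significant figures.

4.848 × 10³⁵ kg

Length → mass via c²/G.
3.60 × 10⁸ m × (c²/G) = 4.848 × 10³⁵ kg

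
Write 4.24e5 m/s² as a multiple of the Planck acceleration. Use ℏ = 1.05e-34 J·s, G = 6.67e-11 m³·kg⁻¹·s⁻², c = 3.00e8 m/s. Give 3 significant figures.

7.59e-47

Planck acceleration: a_P = √(c⁷/(ℏG)) = 5.59e51 m/s².
4.24e5 / 5.59e51 = 7.59e-47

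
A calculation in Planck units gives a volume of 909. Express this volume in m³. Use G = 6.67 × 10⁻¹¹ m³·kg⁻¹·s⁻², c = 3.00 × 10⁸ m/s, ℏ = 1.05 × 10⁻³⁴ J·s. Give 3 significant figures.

One Planck volume: V_P = (ℏG/c³)^(3/2) = 4.18 × 10⁻¹⁰⁵ m³.
909 × 4.18 × 10⁻¹⁰⁵ m³ = 3.80 × 10⁻¹⁰² m³

3.80 × 10⁻¹⁰² m³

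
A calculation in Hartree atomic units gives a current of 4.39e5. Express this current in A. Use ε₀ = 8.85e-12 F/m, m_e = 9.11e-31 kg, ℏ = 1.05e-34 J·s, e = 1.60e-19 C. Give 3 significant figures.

2.93e3 A

One atomic unit of electric current: I_au = e E_h/ℏ = m_e e⁵/((4πε₀)²ℏ³) = 6.67e-3 A.
4.39e5 × 6.67e-3 A = 2.93e3 A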